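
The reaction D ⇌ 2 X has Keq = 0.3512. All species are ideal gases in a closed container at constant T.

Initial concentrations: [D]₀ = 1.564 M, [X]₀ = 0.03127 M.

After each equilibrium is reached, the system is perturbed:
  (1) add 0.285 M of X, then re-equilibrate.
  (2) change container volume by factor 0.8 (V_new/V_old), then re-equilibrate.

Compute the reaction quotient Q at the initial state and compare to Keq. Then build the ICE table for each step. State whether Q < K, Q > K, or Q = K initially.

Q₀ = 6.2520e-04; Q < K (proceeds forward)

Q₀ = 6.2520e-04 vs Keq = 0.3512 ⇒ Q<K, forward
Step 1:
                   D          X
  I            1.564    0.03127
  C          -0.3155     0.6309
  E            1.249     0.6622
  solve Keq expr → x = 0.3155; check Q = 0.3512
Then add 0.285 M of X.
Step 2:
                   D          X
  I            1.249     0.9472
  C           0.1262    -0.2523
  E            1.375     0.6948
  solve Keq expr → x = -0.1262; check Q = 0.3512
Then change container volume by factor 0.8 (V_new/V_old).
Step 3:
                   D          X
  I            1.718     0.8685
  C          0.04122   -0.08243
  E             1.76     0.7861
  solve Keq expr → x = -0.04122; check Q = 0.3512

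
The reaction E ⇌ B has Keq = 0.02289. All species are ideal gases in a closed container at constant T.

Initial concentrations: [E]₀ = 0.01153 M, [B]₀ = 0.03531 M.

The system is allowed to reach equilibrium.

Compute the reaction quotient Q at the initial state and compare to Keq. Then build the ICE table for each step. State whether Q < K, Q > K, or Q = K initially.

Q₀ = 3.062; Q > K (proceeds reverse)

Q₀ = 3.062 vs Keq = 0.02289 ⇒ Q>K, reverse
Step 1:
                  E         B
  init      0.01153   0.03531
  Δ         0.03426  -0.03426
  eq        0.04579  0.001048
  solve Keq expr → x = -0.03426; check Q = 0.02289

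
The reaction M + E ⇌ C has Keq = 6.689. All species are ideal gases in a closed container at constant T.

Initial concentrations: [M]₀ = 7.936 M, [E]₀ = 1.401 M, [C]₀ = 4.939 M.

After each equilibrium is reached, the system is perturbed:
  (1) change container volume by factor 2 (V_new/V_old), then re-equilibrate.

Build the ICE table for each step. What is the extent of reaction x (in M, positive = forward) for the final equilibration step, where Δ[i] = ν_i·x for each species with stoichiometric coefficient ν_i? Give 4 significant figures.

x = -0.06402 M

Q₀ = 0.4442 vs Keq = 6.689 ⇒ Q<K, forward
Step 1:
                   M          E          C
  I            7.936      1.401      4.939
  C           -1.262     -1.262      1.262
  E            6.674     0.1389      6.201
  solve Keq expr → x = 1.262; check Q = 6.689
Then change container volume by factor 2 (V_new/V_old).
Step 2:
                   M          E          C
  I            3.337    0.06945      3.101
  C          0.06402    0.06402   -0.06402
  E            3.401     0.1335      3.037
  solve Keq expr → x = -0.06402; check Q = 6.689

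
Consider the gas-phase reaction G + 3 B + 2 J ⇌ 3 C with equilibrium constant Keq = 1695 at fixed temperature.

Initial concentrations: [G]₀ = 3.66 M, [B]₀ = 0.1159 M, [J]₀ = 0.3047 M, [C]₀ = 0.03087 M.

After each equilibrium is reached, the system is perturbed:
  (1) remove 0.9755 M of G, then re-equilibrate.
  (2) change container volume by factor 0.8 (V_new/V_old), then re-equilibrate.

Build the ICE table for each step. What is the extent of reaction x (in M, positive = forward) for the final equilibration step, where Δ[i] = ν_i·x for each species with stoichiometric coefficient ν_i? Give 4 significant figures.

Q₀ = 0.05561 vs Keq = 1695 ⇒ Q<K, forward
Step 1:
                   G          B          J          C
  I             3.66     0.1159     0.3047    0.03087
  C         -0.03257    -0.0977   -0.06514     0.0977
  E            3.627     0.0182     0.2396     0.1286
  solve Keq expr → x = 0.03257; check Q = 1695
Then remove 0.9755 M of G.
Step 2:
                   G          B          J          C
  I            2.652     0.0182     0.2396     0.1286
  C       5.5869e-04   0.001676   0.001117  -0.001676
  E            2.652    0.01987     0.2407     0.1269
  solve Keq expr → x = -5.5869e-04; check Q = 1695
Then change container volume by factor 0.8 (V_new/V_old).
Step 3:
                   G          B          J          C
  I            3.316    0.02484     0.3009     0.1586
  C        -0.001432  -0.004296  -0.002864   0.004296
  E            3.314    0.02054      0.298     0.1629
  solve Keq expr → x = 0.001432; check Q = 1695

x = 0.001432 M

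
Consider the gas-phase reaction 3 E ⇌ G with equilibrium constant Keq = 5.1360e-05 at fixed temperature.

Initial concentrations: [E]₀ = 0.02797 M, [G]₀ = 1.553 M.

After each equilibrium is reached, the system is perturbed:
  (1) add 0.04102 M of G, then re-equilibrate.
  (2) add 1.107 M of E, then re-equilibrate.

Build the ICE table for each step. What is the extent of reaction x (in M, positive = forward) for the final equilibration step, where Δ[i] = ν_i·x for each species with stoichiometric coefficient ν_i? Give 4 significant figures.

x = 0.004816 M

Q₀ = 7.0973e+04 vs Keq = 5.1360e-05 ⇒ Q>K, reverse
Step 1:
                    E           G
  init        0.02797       1.553
  Δ             4.643      -1.548
  eq            4.671    0.005235
  solve Keq expr → x = -1.548; check Q = 5.1360e-05
Then add 0.04102 M of G.
Step 2:
                    E           G
  init          4.671     0.04626
  Δ            0.1218     -0.0406
  eq            4.793    0.005655
  solve Keq expr → x = -0.0406; check Q = 5.1360e-05
Then add 1.107 M of E.
Step 3:
                    E           G
  init            5.9    0.005655
  Δ          -0.01445    0.004816
  eq            5.886     0.01047
  solve Keq expr → x = 0.004816; check Q = 5.1360e-05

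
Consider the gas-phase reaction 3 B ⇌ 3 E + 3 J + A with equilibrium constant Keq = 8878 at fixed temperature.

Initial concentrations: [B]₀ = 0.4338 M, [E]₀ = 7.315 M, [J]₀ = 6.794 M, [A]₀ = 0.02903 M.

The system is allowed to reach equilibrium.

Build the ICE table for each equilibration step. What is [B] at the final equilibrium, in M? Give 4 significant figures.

[B]_eq = 0.4935 M

Q₀ = 4.3651e+04 vs Keq = 8878 ⇒ Q>K, reverse
Step 1:
                   B          E          J          A
  I           0.4338      7.315      6.794    0.02903
  C          0.05965   -0.05965   -0.05965   -0.01988
  E           0.4935      7.255      6.734   0.009145
  solve Keq expr → x = -0.01988; check Q = 8878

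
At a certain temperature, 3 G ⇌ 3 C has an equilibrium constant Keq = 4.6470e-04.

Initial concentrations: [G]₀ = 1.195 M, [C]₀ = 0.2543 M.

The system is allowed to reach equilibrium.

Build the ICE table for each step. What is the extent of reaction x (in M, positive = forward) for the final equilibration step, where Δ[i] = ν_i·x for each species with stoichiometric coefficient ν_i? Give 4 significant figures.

Q₀ = 0.009637 vs Keq = 4.6470e-04 ⇒ Q>K, reverse
Step 1:
                    G           C
  init          1.195      0.2543
  Δ            0.1501     -0.1501
  eq            1.345      0.1042
  solve Keq expr → x = -0.05004; check Q = 4.6470e-04

x = -0.05004 M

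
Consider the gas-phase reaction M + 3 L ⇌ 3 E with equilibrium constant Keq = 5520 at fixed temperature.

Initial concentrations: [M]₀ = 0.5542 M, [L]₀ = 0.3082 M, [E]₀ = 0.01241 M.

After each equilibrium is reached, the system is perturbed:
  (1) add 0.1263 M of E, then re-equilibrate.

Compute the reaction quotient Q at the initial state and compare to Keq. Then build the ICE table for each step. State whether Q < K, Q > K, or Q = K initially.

Q₀ = 1.1780e-04; Q < K (proceeds forward)

Q₀ = 1.1780e-04 vs Keq = 5520 ⇒ Q<K, forward
Step 1:
                  M         L         E
  Initial    0.5542    0.3082   0.01241
  Change   -0.09543   -0.2863    0.2863
  Equil      0.4588   0.02191    0.2987
  solve Keq expr → x = 0.09543; check Q = 5520
Then add 0.1263 M of E.
Step 2:
                  M         L         E
  Initial    0.4588   0.02191     0.425
  Change   0.002858  0.008574 -0.008574
  Equil      0.4616   0.03049    0.4164
  solve Keq expr → x = -0.002858; check Q = 5520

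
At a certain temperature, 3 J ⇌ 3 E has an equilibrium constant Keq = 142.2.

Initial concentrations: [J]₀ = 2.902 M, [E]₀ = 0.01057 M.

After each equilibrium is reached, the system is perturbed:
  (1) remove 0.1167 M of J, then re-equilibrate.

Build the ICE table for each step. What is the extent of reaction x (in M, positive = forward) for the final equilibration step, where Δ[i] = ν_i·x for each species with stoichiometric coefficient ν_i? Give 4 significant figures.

x = -0.03265 M

Q₀ = 4.8321e-08 vs Keq = 142.2 ⇒ Q<K, forward
Step 1:
                  J         E
  Initial     2.902   0.01057
  Change     -2.434     2.434
  Equil      0.4683     2.444
  solve Keq expr → x = 0.8112; check Q = 142.2
Then remove 0.1167 M of J.
Step 2:
                  J         E
  Initial    0.3516     2.444
  Change    0.09794  -0.09794
  Equil      0.4495     2.346
  solve Keq expr → x = -0.03265; check Q = 142.2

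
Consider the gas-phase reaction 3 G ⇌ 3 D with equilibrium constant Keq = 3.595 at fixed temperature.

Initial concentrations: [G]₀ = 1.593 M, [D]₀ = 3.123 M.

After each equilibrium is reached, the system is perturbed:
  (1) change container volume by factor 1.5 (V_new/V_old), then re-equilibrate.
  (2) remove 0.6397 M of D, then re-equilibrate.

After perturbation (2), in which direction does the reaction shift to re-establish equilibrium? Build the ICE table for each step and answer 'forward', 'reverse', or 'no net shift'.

Direction: forward

Q₀ = 7.535 vs Keq = 3.595 ⇒ Q>K, reverse
Step 1:
                  G         D
  I           1.593     3.123
  C          0.2696   -0.2696
  E           1.863     2.853
  solve Keq expr → x = -0.08988; check Q = 3.595
Then change container volume by factor 1.5 (V_new/V_old).
Step 2:
                  G         D
  I           1.242     1.902
  C               0         0
  E           1.242     1.902
  solve Keq expr → x = 0; check Q = 3.595
Then remove 0.6397 M of D.
Step 3:
                  G         D
  I           1.242     1.263
  C         -0.2527    0.2527
  E          0.9891     1.515
  solve Keq expr → x = 0.08422; check Q = 3.595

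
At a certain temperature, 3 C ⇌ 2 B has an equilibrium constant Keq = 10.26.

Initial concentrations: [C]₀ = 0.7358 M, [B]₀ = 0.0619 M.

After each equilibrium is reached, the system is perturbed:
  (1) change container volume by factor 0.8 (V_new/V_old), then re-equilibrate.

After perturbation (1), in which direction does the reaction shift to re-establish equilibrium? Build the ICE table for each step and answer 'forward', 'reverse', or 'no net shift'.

Direction: forward

Q₀ = 0.009618 vs Keq = 10.26 ⇒ Q<K, forward
Step 1:
                  C         B
  Initial    0.7358    0.0619
  Change    -0.4906    0.3271
  Equil      0.2452     0.389
  solve Keq expr → x = 0.1635; check Q = 10.26
Then change container volume by factor 0.8 (V_new/V_old).
Step 2:
                  C         B
  Initial    0.3065    0.4862
  Change   -0.01745   0.01163
  Equil      0.2891    0.4978
  solve Keq expr → x = 0.005817; check Q = 10.26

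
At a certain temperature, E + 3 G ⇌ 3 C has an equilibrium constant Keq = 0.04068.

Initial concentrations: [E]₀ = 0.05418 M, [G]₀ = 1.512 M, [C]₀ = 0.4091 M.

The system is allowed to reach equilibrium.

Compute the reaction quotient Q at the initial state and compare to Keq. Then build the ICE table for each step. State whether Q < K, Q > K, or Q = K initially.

Q₀ = 0.3656 vs Keq = 0.04068 ⇒ Q>K, reverse
Step 1:
                    E           G           C
  Initial     0.05418       1.512      0.4091
  Change      0.04773      0.1432     -0.1432
  Equil        0.1019       1.655      0.2659
  solve Keq expr → x = -0.04773; check Q = 0.04068

Q₀ = 0.3656; Q > K (proceeds reverse)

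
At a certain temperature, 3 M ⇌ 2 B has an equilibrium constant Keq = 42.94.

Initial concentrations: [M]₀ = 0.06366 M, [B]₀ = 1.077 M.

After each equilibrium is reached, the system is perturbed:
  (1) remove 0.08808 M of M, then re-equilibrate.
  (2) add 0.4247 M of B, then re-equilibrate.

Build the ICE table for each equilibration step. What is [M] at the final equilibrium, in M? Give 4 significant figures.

Q₀ = 4496 vs Keq = 42.94 ⇒ Q>K, reverse
Step 1:
                  M         B
  I         0.06366     1.077
  C          0.2098   -0.1399
  E          0.2735    0.9371
  solve Keq expr → x = -0.06994; check Q = 42.94
Then remove 0.08808 M of M.
Step 2:
                  M         B
  I          0.1854    0.9371
  C         0.07788  -0.05192
  E          0.2633    0.8852
  solve Keq expr → x = -0.02596; check Q = 42.94
Then add 0.4247 M of B.
Step 3:
                  M         B
  I          0.2633      1.31
  C         0.07039  -0.04693
  E          0.3337     1.263
  solve Keq expr → x = -0.02346; check Q = 42.94

[M]_eq = 0.3337 M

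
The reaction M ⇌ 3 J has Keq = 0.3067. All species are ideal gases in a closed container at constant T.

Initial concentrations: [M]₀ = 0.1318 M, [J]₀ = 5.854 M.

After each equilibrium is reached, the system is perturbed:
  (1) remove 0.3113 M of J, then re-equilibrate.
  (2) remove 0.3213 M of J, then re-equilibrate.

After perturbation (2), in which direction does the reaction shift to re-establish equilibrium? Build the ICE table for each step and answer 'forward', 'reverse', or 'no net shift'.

Q₀ = 1522 vs Keq = 0.3067 ⇒ Q>K, reverse
Step 1:
                  M         J
  Initial    0.1318     5.854
  Change      1.677    -5.032
  Equil       1.809    0.8217
  solve Keq expr → x = -1.677; check Q = 0.3067
Then remove 0.3113 M of J.
Step 2:
                  M         J
  Initial     1.809    0.5104
  Change   -0.09869    0.2961
  Equil       1.711    0.8065
  solve Keq expr → x = 0.09869; check Q = 0.3067
Then remove 0.3213 M of J.
Step 3:
                  M         J
  Initial     1.711    0.4852
  Change    -0.1017     0.305
  Equil       1.609    0.7902
  solve Keq expr → x = 0.1017; check Q = 0.3067

Direction: forward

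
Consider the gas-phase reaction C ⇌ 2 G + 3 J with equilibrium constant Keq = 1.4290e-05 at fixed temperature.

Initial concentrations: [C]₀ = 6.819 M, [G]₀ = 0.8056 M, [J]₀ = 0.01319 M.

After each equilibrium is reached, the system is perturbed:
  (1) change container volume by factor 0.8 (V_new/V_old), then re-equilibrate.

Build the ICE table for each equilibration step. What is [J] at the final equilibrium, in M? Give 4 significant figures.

Q₀ = 2.1840e-07 vs Keq = 1.4290e-05 ⇒ Q<K, forward
Step 1:
                  C         G         J
  Initial     6.819    0.8056   0.01319
  Change   -0.01294   0.02588   0.03882
  Equil       6.806    0.8315   0.05201
  solve Keq expr → x = 0.01294; check Q = 1.4290e-05
Then change container volume by factor 0.8 (V_new/V_old).
Step 2:
                  C         G         J
  Initial     8.508     1.039   0.06501
  Change    0.00546  -0.01092  -0.01638
  Equil       8.513     1.028   0.04863
  solve Keq expr → x = -0.00546; check Q = 1.4290e-05

[J]_eq = 0.04863 M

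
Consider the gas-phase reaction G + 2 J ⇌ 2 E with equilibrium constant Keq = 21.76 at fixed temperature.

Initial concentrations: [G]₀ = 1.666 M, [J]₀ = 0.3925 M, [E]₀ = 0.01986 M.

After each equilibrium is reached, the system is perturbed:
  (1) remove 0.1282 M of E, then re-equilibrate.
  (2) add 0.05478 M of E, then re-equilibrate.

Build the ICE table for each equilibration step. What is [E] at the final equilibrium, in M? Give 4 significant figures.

Q₀ = 0.001537 vs Keq = 21.76 ⇒ Q<K, forward
Step 1:
                   G          J          E
  init         1.666     0.3925    0.01986
  Δ          -0.1655    -0.3311     0.3311
  eq             1.5    0.06142     0.3509
  solve Keq expr → x = 0.1655; check Q = 21.76
Then remove 0.1282 M of E.
Step 2:
                   G          J          E
  init           1.5    0.06142     0.2227
  Δ         -0.00949   -0.01898    0.01898
  eq           1.491    0.04244     0.2417
  solve Keq expr → x = 0.00949; check Q = 21.76
Then add 0.05478 M of E.
Step 3:
                   G          J          E
  init         1.491    0.04244     0.2965
  Δ         0.004061   0.008123  -0.008123
  eq           1.495    0.05056     0.2884
  solve Keq expr → x = -0.004061; check Q = 21.76

[E]_eq = 0.2884 M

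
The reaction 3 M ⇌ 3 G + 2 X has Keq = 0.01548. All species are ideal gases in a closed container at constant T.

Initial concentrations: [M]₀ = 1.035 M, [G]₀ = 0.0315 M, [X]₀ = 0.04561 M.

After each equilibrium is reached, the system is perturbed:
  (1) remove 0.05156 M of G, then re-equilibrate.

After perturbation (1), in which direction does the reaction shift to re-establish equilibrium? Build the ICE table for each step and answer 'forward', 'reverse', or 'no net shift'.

Direction: forward

Q₀ = 5.8645e-08 vs Keq = 0.01548 ⇒ Q<K, forward
Step 1:
                    M           G           X
  I             1.035      0.0315     0.04561
  C           -0.3583      0.3583      0.2389
  E            0.6767      0.3898      0.2845
  solve Keq expr → x = 0.1194; check Q = 0.01548
Then remove 0.05156 M of G.
Step 2:
                    M           G           X
  I            0.6767      0.3383      0.2845
  C          -0.02413     0.02413     0.01608
  E            0.6525      0.3624      0.3006
  solve Keq expr → x = 0.008042; check Q = 0.01548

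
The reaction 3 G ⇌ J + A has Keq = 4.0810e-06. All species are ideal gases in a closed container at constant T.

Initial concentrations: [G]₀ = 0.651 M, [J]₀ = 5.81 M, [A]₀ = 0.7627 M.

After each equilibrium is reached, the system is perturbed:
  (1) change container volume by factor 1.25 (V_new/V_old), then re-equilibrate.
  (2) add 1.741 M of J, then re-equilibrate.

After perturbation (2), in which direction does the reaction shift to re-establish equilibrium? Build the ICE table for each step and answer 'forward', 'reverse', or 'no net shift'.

Q₀ = 16.06 vs Keq = 4.0810e-06 ⇒ Q>K, reverse
Step 1:
                    G           J           A
  init          0.651        5.81      0.7627
  Δ             2.288     -0.7627     -0.7627
  eq            2.939       5.047  2.0527e-05
  solve Keq expr → x = -0.7627; check Q = 4.0810e-06
Then change container volume by factor 1.25 (V_new/V_old).
Step 2:
                    G           J           A
  init          2.351       4.038  1.6421e-05
  Δ        9.8523e-06 -3.2841e-06 -3.2841e-06
  eq            2.351       4.038  1.3137e-05
  solve Keq expr → x = -3.2841e-06; check Q = 4.0810e-06
Then add 1.741 M of J.
Step 3:
                    G           J           A
  init          2.351       5.779  1.3137e-05
  Δ        1.1873e-05 -3.9578e-06 -3.9578e-06
  eq            2.351       5.779  9.1796e-06
  solve Keq expr → x = -3.9578e-06; check Q = 4.0810e-06

Direction: reverse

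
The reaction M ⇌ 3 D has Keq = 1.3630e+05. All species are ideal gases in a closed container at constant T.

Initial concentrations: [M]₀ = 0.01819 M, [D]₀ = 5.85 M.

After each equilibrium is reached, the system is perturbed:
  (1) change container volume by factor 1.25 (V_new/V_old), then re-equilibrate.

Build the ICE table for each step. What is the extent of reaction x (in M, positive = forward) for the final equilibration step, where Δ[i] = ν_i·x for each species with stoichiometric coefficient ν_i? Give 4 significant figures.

Q₀ = 1.1006e+04 vs Keq = 1.3630e+05 ⇒ Q<K, forward
Step 1:
                   M          D
  init       0.01819       5.85
  Δ         -0.01668    0.05005
  eq        0.001507        5.9
  solve Keq expr → x = 0.01668; check Q = 1.3630e+05
Then change container volume by factor 1.25 (V_new/V_old).
Step 2:
                   M          D
  init      0.001205       4.72
  Δ       -4.3334e-04     0.0013
  eq      7.7215e-04      4.721
  solve Keq expr → x = 4.3334e-04; check Q = 1.3630e+05

x = 4.3334e-04 M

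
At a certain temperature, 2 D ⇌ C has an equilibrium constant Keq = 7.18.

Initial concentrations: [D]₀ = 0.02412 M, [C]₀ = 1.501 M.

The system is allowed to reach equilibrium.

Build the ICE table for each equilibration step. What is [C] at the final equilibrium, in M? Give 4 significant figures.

[C]_eq = 1.3 M

Q₀ = 2580 vs Keq = 7.18 ⇒ Q>K, reverse
Step 1:
                  D         C
  Initial   0.02412     1.501
  Change     0.4014   -0.2007
  Equil      0.4256       1.3
  solve Keq expr → x = -0.2007; check Q = 7.18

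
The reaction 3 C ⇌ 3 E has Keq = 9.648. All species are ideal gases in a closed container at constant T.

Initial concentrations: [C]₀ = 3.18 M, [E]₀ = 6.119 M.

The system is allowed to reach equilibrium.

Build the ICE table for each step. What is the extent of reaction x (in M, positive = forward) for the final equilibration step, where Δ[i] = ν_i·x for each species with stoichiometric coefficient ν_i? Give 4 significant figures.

x = 0.06933 M

Q₀ = 7.125 vs Keq = 9.648 ⇒ Q<K, forward
Step 1:
                   C          E
  I             3.18      6.119
  C           -0.208      0.208
  E            2.972      6.327
  solve Keq expr → x = 0.06933; check Q = 9.648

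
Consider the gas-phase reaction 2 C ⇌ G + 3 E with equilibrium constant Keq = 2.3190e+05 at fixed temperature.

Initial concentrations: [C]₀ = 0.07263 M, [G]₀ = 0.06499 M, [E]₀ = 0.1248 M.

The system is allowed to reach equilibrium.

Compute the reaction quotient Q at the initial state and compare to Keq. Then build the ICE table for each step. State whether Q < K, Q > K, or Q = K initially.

Q₀ = 0.02395 vs Keq = 2.3190e+05 ⇒ Q<K, forward
Step 1:
                   C          G          E
  init       0.07263    0.06499     0.1248
  Δ         -0.07256    0.03628     0.1088
  eq      7.4625e-05     0.1013     0.2336
  solve Keq expr → x = 0.03628; check Q = 2.3190e+05

Q₀ = 0.02395; Q < K (proceeds forward)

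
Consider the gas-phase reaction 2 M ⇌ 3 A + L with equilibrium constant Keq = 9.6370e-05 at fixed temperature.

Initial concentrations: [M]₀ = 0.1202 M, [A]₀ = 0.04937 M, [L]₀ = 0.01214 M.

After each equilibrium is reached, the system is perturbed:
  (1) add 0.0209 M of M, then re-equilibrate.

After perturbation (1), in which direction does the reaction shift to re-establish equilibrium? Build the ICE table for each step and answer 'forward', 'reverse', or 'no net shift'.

Direction: forward

Q₀ = 1.0111e-04 vs Keq = 9.6370e-05 ⇒ Q>K, reverse
Step 1:
                    M           A           L
  Initial      0.1202     0.04937     0.01214
  Change   3.2087e-04 -4.8131e-04 -1.6044e-04
  Equil        0.1205     0.04889     0.01198
  solve Keq expr → x = -1.6044e-04; check Q = 9.6370e-05
Then add 0.0209 M of M.
Step 2:
                    M           A           L
  Initial      0.1414     0.04889     0.01198
  Change    -0.002234     0.00335    0.001117
  Equil        0.1392     0.05224      0.0131
  solve Keq expr → x = 0.001117; check Q = 9.6370e-05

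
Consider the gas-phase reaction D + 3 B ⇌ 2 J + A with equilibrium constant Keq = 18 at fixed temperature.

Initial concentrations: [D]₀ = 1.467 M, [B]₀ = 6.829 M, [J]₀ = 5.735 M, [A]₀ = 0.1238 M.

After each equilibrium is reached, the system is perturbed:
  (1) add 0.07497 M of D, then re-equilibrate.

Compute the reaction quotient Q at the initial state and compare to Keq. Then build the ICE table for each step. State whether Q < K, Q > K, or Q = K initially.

Q₀ = 0.008715; Q < K (proceeds forward)

Q₀ = 0.008715 vs Keq = 18 ⇒ Q<K, forward
Step 1:
                    D           B           J           A
  I             1.467       6.829       5.735      0.1238
  C            -1.272      -3.817       2.545       1.272
  E            0.1946       3.012        8.28       1.396
  solve Keq expr → x = 1.272; check Q = 18
Then add 0.07497 M of D.
Step 2:
                    D           B           J           A
  I            0.2696       3.012        8.28       1.396
  C          -0.03951     -0.1185     0.07903     0.03951
  E            0.2301       2.893       8.359       1.436
  solve Keq expr → x = 0.03951; check Q = 18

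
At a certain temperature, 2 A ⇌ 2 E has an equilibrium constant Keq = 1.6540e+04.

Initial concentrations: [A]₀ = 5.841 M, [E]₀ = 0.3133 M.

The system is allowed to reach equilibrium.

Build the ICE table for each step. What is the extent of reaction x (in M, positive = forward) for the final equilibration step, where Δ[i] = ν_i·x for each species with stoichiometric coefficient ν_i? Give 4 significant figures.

x = 2.897 M

Q₀ = 0.002877 vs Keq = 1.6540e+04 ⇒ Q<K, forward
Step 1:
                   A          E
  I            5.841     0.3133
  C           -5.794      5.794
  E          0.04748      6.107
  solve Keq expr → x = 2.897; check Q = 1.6540e+04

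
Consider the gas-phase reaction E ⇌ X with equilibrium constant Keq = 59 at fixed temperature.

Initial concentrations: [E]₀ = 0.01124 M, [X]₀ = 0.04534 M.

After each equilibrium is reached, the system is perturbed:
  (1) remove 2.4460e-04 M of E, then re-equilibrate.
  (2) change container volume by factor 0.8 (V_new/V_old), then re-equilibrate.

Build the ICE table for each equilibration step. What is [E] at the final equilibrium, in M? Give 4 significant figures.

Q₀ = 4.034 vs Keq = 59 ⇒ Q<K, forward
Step 1:
                    E           X
  I           0.01124     0.04534
  C           -0.0103      0.0103
  E        9.4300e-04     0.05564
  solve Keq expr → x = 0.0103; check Q = 59
Then remove 2.4460e-04 M of E.
Step 2:
                    E           X
  I        6.9840e-04     0.05564
  C        2.4052e-04 -2.4052e-04
  E        9.3892e-04      0.0554
  solve Keq expr → x = -2.4052e-04; check Q = 59
Then change container volume by factor 0.8 (V_new/V_old).
Step 3:
                    E           X
  I          0.001174     0.06925
  C                 0           0
  E          0.001174     0.06925
  solve Keq expr → x = 0; check Q = 59

[E]_eq = 0.001174 M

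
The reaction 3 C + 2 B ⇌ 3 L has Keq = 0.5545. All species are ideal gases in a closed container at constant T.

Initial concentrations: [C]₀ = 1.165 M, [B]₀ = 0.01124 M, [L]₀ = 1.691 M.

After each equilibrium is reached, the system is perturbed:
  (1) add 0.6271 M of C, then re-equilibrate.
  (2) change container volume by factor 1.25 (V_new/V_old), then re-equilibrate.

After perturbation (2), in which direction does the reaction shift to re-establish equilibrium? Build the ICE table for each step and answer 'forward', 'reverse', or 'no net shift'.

Direction: reverse

Q₀ = 2.4206e+04 vs Keq = 0.5545 ⇒ Q>K, reverse
Step 1:
                    C           B           L
  I             1.165     0.01124       1.691
  C            0.7229      0.4819     -0.7229
  E             1.888      0.4932      0.9681
  solve Keq expr → x = -0.241; check Q = 0.5545
Then add 0.6271 M of C.
Step 2:
                    C           B           L
  I             2.515      0.4932      0.9681
  C           -0.1213    -0.08085      0.1213
  E             2.394      0.4123       1.089
  solve Keq expr → x = 0.04042; check Q = 0.5545
Then change container volume by factor 1.25 (V_new/V_old).
Step 3:
                    C           B           L
  I             1.915      0.3298      0.8715
  C           0.04991     0.03327    -0.04991
  E             1.965      0.3631      0.8216
  solve Keq expr → x = -0.01664; check Q = 0.5545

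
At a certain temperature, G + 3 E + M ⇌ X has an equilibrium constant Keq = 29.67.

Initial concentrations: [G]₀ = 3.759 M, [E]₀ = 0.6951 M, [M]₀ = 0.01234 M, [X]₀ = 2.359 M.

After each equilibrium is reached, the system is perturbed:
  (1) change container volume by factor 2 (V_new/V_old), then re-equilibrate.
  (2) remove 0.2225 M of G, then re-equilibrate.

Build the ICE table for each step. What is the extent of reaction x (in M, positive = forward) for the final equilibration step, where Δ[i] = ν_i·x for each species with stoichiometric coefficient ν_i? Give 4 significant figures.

Q₀ = 151.4 vs Keq = 29.67 ⇒ Q>K, reverse
Step 1:
                   G          E          M          X
  Initial      3.759     0.6951    0.01234      2.359
  Change     0.03031    0.09093    0.03031   -0.03031
  Equil        3.789      0.786    0.04265      2.329
  solve Keq expr → x = -0.03031; check Q = 29.67
Then change container volume by factor 2 (V_new/V_old).
Step 2:
                   G          E          M          X
  Initial      1.895      0.393    0.02132      1.164
  Change     0.06766      0.203    0.06766   -0.06766
  Equil        1.962      0.596    0.08898      1.097
  solve Keq expr → x = -0.06766; check Q = 29.67
Then remove 0.2225 M of G.
Step 3:
                   G          E          M          X
  Initial       1.74      0.596    0.08898      1.097
  Change    0.004393    0.01318   0.004393  -0.004393
  Equil        1.744     0.6092    0.09337      1.092
  solve Keq expr → x = -0.004393; check Q = 29.67

x = -0.004393 M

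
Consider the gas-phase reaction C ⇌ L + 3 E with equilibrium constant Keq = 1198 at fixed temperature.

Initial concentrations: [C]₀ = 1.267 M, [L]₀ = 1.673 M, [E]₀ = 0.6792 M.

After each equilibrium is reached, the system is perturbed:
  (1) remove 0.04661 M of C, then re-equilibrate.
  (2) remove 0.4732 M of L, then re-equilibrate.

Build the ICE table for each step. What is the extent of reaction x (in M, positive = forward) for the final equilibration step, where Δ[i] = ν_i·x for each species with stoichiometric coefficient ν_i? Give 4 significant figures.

x = 0.01808 M

Q₀ = 0.4137 vs Keq = 1198 ⇒ Q<K, forward
Step 1:
                    C           L           E
  init          1.267       1.673      0.6792
  Δ            -1.115       1.115       3.346
  eq           0.1518       2.788       4.025
  solve Keq expr → x = 1.115; check Q = 1198
Then remove 0.04661 M of C.
Step 2:
                    C           L           E
  init         0.1051       2.788       4.025
  Δ           0.03374    -0.03374     -0.1012
  eq           0.1389       2.754       3.924
  solve Keq expr → x = -0.03374; check Q = 1198
Then remove 0.4732 M of L.
Step 3:
                    C           L           E
  init         0.1389       2.281       3.924
  Δ          -0.01808     0.01808     0.05423
  eq           0.1208       2.299       3.978
  solve Keq expr → x = 0.01808; check Q = 1198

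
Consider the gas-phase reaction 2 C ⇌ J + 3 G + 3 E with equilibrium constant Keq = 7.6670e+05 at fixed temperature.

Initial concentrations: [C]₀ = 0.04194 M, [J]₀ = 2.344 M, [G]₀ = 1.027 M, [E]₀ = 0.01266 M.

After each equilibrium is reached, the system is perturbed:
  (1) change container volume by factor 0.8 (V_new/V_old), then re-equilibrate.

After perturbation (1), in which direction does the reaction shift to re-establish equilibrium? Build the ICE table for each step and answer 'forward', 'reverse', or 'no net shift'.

Q₀ = 0.002929 vs Keq = 7.6670e+05 ⇒ Q<K, forward
Step 1:
                    C           J           G           E
  I           0.04194       2.344       1.027     0.01266
  C           -0.0419     0.02095     0.06285     0.06285
  E        4.1461e-05       2.365        1.09     0.07551
  solve Keq expr → x = 0.02095; check Q = 7.6670e+05
Then change container volume by factor 0.8 (V_new/V_old).
Step 2:
                    C           J           G           E
  I        5.1826e-05       2.956       1.362     0.09438
  C        3.8621e-05 -1.9310e-05 -5.7931e-05 -5.7931e-05
  E        9.0446e-05       2.956       1.362     0.09433
  solve Keq expr → x = -1.9310e-05; check Q = 7.6670e+05

Direction: reverse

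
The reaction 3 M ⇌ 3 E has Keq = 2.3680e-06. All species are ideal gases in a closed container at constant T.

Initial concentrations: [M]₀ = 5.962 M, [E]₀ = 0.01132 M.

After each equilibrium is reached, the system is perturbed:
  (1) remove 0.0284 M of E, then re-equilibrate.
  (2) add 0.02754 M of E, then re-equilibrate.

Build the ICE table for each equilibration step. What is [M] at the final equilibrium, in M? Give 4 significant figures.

Q₀ = 6.8448e-09 vs Keq = 2.3680e-06 ⇒ Q<K, forward
Step 1:
                    M           E
  init          5.962     0.01132
  Δ          -0.06725     0.06725
  eq            5.895     0.07857
  solve Keq expr → x = 0.02242; check Q = 2.3680e-06
Then remove 0.0284 M of E.
Step 2:
                    M           E
  init          5.895     0.05017
  Δ          -0.02803     0.02803
  eq            5.867      0.0782
  solve Keq expr → x = 0.009342; check Q = 2.3680e-06
Then add 0.02754 M of E.
Step 3:
                    M           E
  init          5.867      0.1057
  Δ           0.02718    -0.02718
  eq            5.894     0.07856
  solve Keq expr → x = -0.009059; check Q = 2.3680e-06

[M]_eq = 5.894 M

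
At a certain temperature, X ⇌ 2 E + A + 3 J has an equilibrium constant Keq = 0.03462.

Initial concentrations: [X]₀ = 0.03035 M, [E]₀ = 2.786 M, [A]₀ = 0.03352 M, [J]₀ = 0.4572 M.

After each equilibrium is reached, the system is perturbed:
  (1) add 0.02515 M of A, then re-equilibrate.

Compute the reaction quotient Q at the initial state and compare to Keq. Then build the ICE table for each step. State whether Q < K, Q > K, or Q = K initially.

Q₀ = 0.8193; Q > K (proceeds reverse)

Q₀ = 0.8193 vs Keq = 0.03462 ⇒ Q>K, reverse
Step 1:
                    X           E           A           J
  Initial     0.03035       2.786     0.03352      0.4572
  Change      0.02825     -0.0565    -0.02825    -0.08475
  Equil        0.0586        2.73     0.00527      0.3725
  solve Keq expr → x = -0.02825; check Q = 0.03462
Then add 0.02515 M of A.
Step 2:
                    X           E           A           J
  Initial      0.0586        2.73     0.03042      0.3725
  Change      0.01874    -0.03748    -0.01874    -0.05621
  Equil       0.07734       2.692     0.01168      0.3162
  solve Keq expr → x = -0.01874; check Q = 0.03462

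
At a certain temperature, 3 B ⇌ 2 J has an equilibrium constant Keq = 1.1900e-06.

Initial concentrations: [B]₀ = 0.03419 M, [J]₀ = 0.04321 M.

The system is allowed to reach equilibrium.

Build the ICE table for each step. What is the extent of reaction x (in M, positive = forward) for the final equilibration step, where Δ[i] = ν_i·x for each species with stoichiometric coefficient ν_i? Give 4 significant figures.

x = -0.02159 M

Q₀ = 46.72 vs Keq = 1.1900e-06 ⇒ Q>K, reverse
Step 1:
                   B          J
  Initial    0.03419    0.04321
  Change     0.06476   -0.04318
  Equil      0.09895 3.3957e-05
  solve Keq expr → x = -0.02159; check Q = 1.1900e-06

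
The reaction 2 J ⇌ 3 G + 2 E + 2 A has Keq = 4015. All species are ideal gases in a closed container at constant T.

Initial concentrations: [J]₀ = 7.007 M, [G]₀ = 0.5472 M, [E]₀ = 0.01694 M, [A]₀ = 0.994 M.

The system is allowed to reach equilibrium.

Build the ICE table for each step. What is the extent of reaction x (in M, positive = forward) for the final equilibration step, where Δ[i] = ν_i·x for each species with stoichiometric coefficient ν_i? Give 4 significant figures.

Q₀ = 9.4618e-07 vs Keq = 4015 ⇒ Q<K, forward
Step 1:
                   J          G          E          A
  I            7.007     0.5472    0.01694      0.994
  C           -3.506      5.259      3.506      3.506
  E            3.501      5.806      3.523        4.5
  solve Keq expr → x = 1.753; check Q = 4015

x = 1.753 M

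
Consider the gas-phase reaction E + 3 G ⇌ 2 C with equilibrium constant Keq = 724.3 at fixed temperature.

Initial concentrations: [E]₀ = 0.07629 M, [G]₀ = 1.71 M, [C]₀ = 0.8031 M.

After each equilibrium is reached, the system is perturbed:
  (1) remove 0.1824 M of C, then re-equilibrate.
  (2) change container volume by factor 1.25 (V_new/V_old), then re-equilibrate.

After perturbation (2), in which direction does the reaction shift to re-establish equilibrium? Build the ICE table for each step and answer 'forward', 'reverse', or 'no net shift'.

Direction: reverse

Q₀ = 1.691 vs Keq = 724.3 ⇒ Q<K, forward
Step 1:
                    E           G           C
  I           0.07629        1.71      0.8031
  C           -0.0759     -0.2277      0.1518
  E        3.8655e-04       1.482      0.9549
  solve Keq expr → x = 0.0759; check Q = 724.3
Then remove 0.1824 M of C.
Step 2:
                    E           G           C
  I        3.8655e-04       1.482      0.7725
  C       -1.3319e-04 -3.9957e-04  2.6638e-04
  E        2.5336e-04       1.482      0.7728
  solve Keq expr → x = 1.3319e-04; check Q = 724.3
Then change container volume by factor 1.25 (V_new/V_old).
Step 3:
                    E           G           C
  I        2.0269e-04       1.186      0.6182
  C        1.1351e-04  3.4052e-04 -2.2701e-04
  E        3.1619e-04       1.186       0.618
  solve Keq expr → x = -1.1351e-04; check Q = 724.3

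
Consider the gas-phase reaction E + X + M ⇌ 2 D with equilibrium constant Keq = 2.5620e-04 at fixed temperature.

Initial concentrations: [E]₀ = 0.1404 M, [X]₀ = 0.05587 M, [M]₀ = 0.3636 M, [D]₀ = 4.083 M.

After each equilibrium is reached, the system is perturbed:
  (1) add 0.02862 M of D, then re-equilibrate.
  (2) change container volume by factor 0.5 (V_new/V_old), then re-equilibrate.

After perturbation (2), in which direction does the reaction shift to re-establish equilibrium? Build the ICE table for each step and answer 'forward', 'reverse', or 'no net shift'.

Direction: forward

Q₀ = 5845 vs Keq = 2.5620e-04 ⇒ Q>K, reverse
Step 1:
                   E          X          M          D
  I           0.1404    0.05587     0.3636      4.083
  C            2.015      2.015      2.015     -4.031
  E            2.156      2.071      2.379    0.05217
  solve Keq expr → x = -2.015; check Q = 2.5620e-04
Then add 0.02862 M of D.
Step 2:
                   E          X          M          D
  I            2.156      2.071      2.379    0.08079
  C          0.01406    0.01406    0.01406   -0.02812
  E             2.17      2.085      2.393    0.05267
  solve Keq expr → x = -0.01406; check Q = 2.5620e-04
Then change container volume by factor 0.5 (V_new/V_old).
Step 3:
                   E          X          M          D
  I             4.34      4.171      4.786     0.1053
  C         -0.02128   -0.02128   -0.02128    0.04256
  E            4.318      4.149      4.765     0.1479
  solve Keq expr → x = 0.02128; check Q = 2.5620e-04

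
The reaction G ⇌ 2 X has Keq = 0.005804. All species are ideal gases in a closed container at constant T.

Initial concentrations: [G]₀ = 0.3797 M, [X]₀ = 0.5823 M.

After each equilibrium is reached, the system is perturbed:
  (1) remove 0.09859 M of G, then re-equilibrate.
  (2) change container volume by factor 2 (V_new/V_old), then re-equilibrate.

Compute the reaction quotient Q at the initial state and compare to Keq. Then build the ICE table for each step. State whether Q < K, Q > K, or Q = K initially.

Q₀ = 0.893; Q > K (proceeds reverse)

Q₀ = 0.893 vs Keq = 0.005804 ⇒ Q>K, reverse
Step 1:
                    G           X
  Initial      0.3797      0.5823
  Change       0.2607     -0.5213
  Equil        0.6404     0.06096
  solve Keq expr → x = -0.2607; check Q = 0.005804
Then remove 0.09859 M of G.
Step 2:
                    G           X
  Initial      0.5418     0.06096
  Change     0.002383   -0.004766
  Equil        0.5442      0.0562
  solve Keq expr → x = -0.002383; check Q = 0.005804
Then change container volume by factor 2 (V_new/V_old).
Step 3:
                    G           X
  Initial      0.2721      0.0281
  Change    -0.005614     0.01123
  Equil        0.2665     0.03933
  solve Keq expr → x = 0.005614; check Q = 0.005804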